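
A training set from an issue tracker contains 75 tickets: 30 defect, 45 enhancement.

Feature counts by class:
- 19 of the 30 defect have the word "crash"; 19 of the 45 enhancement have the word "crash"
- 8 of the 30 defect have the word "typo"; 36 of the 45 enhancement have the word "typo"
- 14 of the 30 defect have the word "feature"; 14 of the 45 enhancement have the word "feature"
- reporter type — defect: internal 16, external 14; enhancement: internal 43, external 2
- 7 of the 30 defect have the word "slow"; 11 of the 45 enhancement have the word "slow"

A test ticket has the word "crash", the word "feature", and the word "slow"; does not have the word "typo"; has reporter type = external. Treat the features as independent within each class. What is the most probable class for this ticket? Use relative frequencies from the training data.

defect: (30/75) × (19/30) × (22/30) × (14/30) × (14/30) × (7/30) ≈ 0.00944026
enhancement: (45/75) × (19/45) × (9/45) × (14/45) × (2/45) × (11/45) ≈ 0.000171252
Highest score → defect.

defect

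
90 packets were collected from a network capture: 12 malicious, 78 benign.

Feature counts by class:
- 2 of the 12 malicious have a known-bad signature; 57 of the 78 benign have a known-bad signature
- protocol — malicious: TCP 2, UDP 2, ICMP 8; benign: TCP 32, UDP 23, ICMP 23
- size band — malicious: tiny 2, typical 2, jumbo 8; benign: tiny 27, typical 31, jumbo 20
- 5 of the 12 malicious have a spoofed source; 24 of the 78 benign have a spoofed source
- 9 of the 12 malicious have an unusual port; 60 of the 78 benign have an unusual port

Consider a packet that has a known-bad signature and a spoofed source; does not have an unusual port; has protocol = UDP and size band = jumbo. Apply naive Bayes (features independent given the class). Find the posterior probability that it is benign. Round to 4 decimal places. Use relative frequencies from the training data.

malicious: (12/90) × (2/12) × (2/12) × (8/12) × (5/12) × (3/12) ≈ 0.000257202
benign: (78/90) × (57/78) × (23/78) × (20/78) × (24/78) × (18/78) ≈ 0.00340013
P(benign | x) = 0.00340013 / 0.003657332 ≈ 0.9297

0.9297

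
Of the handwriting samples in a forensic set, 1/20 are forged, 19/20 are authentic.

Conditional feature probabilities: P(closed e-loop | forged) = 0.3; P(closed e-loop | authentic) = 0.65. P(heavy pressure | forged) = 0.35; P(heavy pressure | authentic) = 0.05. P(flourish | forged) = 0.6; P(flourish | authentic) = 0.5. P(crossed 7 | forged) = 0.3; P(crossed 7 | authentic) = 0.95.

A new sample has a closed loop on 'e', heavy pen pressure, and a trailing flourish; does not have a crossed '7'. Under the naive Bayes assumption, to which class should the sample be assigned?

forged

forged: 0.05 × 0.3 × 0.35 × 0.6 × (1−0.3) = 0.002205
authentic: 0.95 × 0.65 × 0.05 × 0.5 × (1−0.95) = 0.000771875
Highest score → forged.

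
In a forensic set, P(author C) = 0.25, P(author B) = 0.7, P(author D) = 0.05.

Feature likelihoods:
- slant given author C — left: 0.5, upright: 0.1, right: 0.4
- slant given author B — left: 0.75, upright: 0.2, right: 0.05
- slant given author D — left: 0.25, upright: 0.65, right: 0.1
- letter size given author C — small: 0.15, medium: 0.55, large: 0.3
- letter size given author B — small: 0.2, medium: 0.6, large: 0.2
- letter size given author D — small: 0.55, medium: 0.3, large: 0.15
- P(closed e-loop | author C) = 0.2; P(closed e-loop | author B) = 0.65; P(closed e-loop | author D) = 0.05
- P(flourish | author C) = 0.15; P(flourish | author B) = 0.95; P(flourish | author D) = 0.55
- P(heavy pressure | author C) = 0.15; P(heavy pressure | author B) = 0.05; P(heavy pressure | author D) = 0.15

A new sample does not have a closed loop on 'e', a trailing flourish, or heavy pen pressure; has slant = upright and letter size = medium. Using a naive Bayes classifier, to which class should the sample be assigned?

author C

author C: 0.25 × 0.1 × 0.55 × (1−0.2) × (1−0.15) × (1−0.15) = 0.0079475
author B: 0.7 × 0.2 × 0.6 × (1−0.65) × (1−0.95) × (1−0.05) = 0.0013965
author D: 0.05 × 0.65 × 0.3 × (1−0.05) × (1−0.55) × (1−0.15) = 0.00354290625
Highest score → author C.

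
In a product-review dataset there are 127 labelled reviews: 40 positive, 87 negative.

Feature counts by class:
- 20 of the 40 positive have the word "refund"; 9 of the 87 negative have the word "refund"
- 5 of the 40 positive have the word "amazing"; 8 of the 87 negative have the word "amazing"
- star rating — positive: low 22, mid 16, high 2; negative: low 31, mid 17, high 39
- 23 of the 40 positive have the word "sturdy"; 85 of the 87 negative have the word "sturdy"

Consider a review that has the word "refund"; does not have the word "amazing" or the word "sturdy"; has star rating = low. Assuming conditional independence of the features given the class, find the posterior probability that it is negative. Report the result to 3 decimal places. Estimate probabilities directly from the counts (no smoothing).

positive: (40/127) × (20/40) × (35/40) × (22/40) × (17/40) ≈ 0.0322096
negative: (87/127) × (9/87) × (79/87) × (31/87) × (2/87) ≈ 0.000527108
P(negative | x) = 0.000527108 / 0.032736708 ≈ 0.016

0.016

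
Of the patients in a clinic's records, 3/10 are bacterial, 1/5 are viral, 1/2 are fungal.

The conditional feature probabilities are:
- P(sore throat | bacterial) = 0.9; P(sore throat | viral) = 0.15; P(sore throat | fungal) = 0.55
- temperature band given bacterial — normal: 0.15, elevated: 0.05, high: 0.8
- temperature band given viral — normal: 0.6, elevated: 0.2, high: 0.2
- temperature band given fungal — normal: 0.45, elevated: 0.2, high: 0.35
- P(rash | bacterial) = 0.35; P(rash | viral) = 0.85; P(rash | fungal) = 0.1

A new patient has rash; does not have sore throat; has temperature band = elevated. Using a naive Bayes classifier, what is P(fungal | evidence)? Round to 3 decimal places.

0.133

bacterial: 0.3 × (1−0.9) × 0.05 × 0.35 = 0.000525
viral: 0.2 × (1−0.15) × 0.2 × 0.85 = 0.0289
fungal: 0.5 × (1−0.55) × 0.2 × 0.1 = 0.0045
P(fungal | x) = 0.0045 / 0.033925 ≈ 0.133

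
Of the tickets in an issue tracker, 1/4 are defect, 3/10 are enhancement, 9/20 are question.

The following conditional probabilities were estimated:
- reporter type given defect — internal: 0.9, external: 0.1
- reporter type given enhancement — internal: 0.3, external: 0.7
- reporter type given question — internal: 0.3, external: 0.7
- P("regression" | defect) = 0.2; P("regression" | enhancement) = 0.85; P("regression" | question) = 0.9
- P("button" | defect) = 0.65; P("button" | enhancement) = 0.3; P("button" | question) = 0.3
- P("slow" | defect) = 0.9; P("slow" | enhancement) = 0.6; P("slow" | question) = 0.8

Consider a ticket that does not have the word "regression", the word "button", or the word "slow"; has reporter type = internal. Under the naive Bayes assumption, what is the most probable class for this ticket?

defect: 0.25 × 0.9 × (1−0.2) × (1−0.65) × (1−0.9) = 0.0063
enhancement: 0.3 × 0.3 × (1−0.85) × (1−0.3) × (1−0.6) = 0.00378
question: 0.45 × 0.3 × (1−0.9) × (1−0.3) × (1−0.8) = 0.00189
Highest score → defect.

defect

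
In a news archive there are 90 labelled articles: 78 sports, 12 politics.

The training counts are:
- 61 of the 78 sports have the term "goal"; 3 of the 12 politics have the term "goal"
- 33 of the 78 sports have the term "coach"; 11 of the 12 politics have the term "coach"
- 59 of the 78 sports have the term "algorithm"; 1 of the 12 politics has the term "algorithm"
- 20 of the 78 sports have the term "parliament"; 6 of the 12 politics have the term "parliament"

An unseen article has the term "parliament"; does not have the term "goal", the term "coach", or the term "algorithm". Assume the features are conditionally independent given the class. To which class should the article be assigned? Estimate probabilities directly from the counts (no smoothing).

sports

sports: (78/90) × (17/78) × (45/78) × (19/78) × (20/78) ≈ 0.00680642
politics: (12/90) × (9/12) × (1/12) × (11/12) × (6/12) ≈ 0.00381944
Highest score → sports.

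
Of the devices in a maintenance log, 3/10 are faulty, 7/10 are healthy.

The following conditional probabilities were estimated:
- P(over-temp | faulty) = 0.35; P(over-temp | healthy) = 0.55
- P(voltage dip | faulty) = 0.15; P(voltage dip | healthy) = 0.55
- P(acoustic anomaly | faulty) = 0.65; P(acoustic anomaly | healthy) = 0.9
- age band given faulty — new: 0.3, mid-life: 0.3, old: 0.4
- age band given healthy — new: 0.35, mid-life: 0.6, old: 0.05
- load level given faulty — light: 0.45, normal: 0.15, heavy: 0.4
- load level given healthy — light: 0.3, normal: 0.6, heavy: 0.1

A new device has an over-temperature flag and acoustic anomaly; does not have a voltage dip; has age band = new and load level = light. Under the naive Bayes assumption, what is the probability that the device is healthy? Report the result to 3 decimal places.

0.676

faulty: 0.3 × 0.35 × (1−0.15) × 0.65 × 0.3 × 0.45 = 0.0078316875
healthy: 0.7 × 0.55 × (1−0.55) × 0.9 × 0.35 × 0.3 = 0.016372125
P(healthy | x) = 0.016372125 / 0.0242038125 ≈ 0.676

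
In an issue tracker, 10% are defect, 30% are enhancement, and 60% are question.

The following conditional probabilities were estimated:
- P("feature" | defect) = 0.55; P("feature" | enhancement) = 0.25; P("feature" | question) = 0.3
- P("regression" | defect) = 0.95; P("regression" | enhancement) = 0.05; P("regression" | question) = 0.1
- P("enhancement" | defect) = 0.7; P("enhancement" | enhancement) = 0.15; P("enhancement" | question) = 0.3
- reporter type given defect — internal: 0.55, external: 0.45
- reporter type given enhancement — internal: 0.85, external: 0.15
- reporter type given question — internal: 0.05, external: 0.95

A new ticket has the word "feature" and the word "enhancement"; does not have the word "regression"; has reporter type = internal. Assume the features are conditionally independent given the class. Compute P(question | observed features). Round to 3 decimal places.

0.193

defect: 0.1 × 0.55 × (1−0.95) × 0.7 × 0.55 = 0.00105875
enhancement: 0.3 × 0.25 × (1−0.05) × 0.15 × 0.85 = 0.009084375
question: 0.6 × 0.3 × (1−0.1) × 0.3 × 0.05 = 0.00243
P(question | x) = 0.00243 / 0.012573125 ≈ 0.193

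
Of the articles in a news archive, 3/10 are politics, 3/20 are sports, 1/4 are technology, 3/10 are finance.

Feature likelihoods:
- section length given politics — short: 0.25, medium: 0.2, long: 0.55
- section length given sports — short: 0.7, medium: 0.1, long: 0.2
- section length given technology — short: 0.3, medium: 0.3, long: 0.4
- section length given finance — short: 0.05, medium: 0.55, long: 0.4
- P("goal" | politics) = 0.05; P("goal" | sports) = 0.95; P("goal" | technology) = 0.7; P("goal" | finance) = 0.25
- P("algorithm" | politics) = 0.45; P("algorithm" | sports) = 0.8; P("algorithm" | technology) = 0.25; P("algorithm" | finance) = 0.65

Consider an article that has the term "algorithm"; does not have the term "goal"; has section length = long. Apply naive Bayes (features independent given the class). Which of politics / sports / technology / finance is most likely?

politics: 0.3 × 0.55 × (1−0.05) × 0.45 = 0.0705375
sports: 0.15 × 0.2 × (1−0.95) × 0.8 = 0.0012
technology: 0.25 × 0.4 × (1−0.7) × 0.25 = 0.0075
finance: 0.3 × 0.4 × (1−0.25) × 0.65 = 0.0585
Highest score → politics.

politics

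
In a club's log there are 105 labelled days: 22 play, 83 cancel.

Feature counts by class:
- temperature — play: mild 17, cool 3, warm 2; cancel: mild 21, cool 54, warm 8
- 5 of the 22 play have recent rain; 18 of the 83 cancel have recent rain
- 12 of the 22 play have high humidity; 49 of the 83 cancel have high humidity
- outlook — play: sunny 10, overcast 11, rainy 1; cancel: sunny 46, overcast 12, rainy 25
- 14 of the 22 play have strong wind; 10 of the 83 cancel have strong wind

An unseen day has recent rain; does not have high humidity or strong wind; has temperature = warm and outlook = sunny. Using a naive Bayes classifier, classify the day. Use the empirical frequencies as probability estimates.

cancel

play: (22/105) × (2/22) × (5/22) × (10/22) × (10/22) × (8/22) ≈ 0.000325245
cancel: (83/105) × (8/83) × (18/83) × (34/83) × (46/83) × (73/83) ≈ 0.00329929
Highest score → cancel.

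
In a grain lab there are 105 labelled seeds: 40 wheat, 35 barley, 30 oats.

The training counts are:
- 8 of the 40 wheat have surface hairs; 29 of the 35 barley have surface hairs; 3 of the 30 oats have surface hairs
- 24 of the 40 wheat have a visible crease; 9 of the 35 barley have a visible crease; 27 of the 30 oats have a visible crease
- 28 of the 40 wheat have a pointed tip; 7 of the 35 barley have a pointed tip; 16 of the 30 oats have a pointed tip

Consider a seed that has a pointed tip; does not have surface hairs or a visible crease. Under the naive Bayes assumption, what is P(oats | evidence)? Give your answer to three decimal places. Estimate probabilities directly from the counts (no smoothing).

0.128

wheat: (40/105) × (32/40) × (16/40) × (28/40) ≈ 0.0853333
barley: (35/105) × (6/35) × (26/35) × (7/35) ≈ 0.0084898
oats: (30/105) × (27/30) × (3/30) × (16/30) ≈ 0.0137143
P(oats | x) = 0.0137143 / 0.1075374 ≈ 0.128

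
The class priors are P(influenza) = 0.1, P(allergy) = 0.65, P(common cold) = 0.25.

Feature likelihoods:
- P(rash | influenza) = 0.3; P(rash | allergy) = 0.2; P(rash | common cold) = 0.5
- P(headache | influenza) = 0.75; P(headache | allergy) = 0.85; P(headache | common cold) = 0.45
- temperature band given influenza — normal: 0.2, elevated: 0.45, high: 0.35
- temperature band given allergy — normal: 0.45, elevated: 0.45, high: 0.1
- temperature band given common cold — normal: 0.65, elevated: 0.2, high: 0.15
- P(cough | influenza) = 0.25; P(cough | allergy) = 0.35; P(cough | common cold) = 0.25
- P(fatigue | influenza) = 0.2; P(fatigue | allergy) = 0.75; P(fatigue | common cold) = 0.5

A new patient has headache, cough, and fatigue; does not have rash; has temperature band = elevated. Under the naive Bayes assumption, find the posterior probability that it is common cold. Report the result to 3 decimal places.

influenza: 0.1 × (1−0.3) × 0.75 × 0.45 × 0.25 × 0.2 = 0.00118125
allergy: 0.65 × (1−0.2) × 0.85 × 0.45 × 0.35 × 0.75 = 0.05221125
common cold: 0.25 × (1−0.5) × 0.45 × 0.2 × 0.25 × 0.5 = 0.00140625
P(common cold | x) = 0.00140625 / 0.05479875 ≈ 0.026

0.026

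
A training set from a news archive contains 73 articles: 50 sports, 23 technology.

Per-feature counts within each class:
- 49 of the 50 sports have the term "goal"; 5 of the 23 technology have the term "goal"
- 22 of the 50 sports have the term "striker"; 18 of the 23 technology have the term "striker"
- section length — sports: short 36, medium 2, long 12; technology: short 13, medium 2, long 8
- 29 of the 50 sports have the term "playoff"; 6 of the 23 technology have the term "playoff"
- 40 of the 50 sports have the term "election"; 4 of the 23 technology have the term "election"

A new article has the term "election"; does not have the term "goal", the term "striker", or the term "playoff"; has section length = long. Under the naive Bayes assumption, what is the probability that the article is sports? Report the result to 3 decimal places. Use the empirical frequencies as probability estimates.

sports: (50/73) × (1/50) × (28/50) × (12/50) × (21/50) × (40/50) ≈ 0.000618608
technology: (23/73) × (18/23) × (5/23) × (8/23) × (17/23) × (4/23) ≈ 0.00239666
P(sports | x) = 0.000618608 / 0.003015268 ≈ 0.205

0.205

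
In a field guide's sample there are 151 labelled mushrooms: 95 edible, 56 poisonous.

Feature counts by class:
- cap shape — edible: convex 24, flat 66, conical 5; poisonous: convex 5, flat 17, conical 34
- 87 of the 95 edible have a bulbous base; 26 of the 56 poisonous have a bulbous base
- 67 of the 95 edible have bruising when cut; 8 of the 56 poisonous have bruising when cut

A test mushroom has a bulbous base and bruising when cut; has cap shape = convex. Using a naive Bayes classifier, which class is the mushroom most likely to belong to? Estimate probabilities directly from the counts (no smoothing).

edible

edible: (95/151) × (24/95) × (87/95) × (67/95) ≈ 0.102655
poisonous: (56/151) × (5/56) × (26/56) × (8/56) ≈ 0.00219624
Highest score → edible.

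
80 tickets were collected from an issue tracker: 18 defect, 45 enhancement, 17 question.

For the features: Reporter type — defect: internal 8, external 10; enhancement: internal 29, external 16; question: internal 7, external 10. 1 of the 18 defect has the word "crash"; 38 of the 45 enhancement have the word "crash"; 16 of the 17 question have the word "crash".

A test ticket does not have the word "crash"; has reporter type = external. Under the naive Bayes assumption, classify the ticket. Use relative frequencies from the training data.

defect

defect: (18/80) × (10/18) × (17/18) ≈ 0.118056
enhancement: (45/80) × (16/45) × (7/45) ≈ 0.0311111
question: (17/80) × (10/17) × (1/17) ≈ 0.00735294
Highest score → defect.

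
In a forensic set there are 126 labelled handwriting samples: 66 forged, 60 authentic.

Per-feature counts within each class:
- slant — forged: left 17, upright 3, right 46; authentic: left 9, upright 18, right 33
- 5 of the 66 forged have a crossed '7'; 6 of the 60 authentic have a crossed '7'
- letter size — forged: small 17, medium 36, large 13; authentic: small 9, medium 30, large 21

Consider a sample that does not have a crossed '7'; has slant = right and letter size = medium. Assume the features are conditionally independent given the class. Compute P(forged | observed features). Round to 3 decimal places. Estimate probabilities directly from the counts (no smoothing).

0.610

forged: (66/126) × (46/66) × (61/66) × (36/66) ≈ 0.184048
authentic: (60/126) × (33/60) × (54/60) × (30/60) ≈ 0.117857
P(forged | x) = 0.184048 / 0.301905 ≈ 0.610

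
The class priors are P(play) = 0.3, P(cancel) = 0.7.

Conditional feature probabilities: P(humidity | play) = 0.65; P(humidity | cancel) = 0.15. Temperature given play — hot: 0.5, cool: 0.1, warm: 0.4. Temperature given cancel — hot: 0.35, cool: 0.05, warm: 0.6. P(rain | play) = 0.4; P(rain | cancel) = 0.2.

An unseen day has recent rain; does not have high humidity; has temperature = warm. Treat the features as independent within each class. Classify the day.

cancel

play: 0.3 × (1−0.65) × 0.4 × 0.4 = 0.0168
cancel: 0.7 × (1−0.15) × 0.6 × 0.2 = 0.0714
Highest score → cancel.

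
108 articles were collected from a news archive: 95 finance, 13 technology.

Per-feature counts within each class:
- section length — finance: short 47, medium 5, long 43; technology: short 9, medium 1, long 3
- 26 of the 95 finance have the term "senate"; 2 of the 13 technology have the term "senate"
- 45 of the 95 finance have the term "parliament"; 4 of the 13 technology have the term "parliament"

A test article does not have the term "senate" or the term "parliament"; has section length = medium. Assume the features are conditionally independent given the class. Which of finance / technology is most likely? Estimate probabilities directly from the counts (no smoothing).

finance: (95/108) × (5/95) × (69/95) × (50/95) ≈ 0.0176978
technology: (13/108) × (1/13) × (11/13) × (9/13) ≈ 0.00542406
Highest score → finance.

finance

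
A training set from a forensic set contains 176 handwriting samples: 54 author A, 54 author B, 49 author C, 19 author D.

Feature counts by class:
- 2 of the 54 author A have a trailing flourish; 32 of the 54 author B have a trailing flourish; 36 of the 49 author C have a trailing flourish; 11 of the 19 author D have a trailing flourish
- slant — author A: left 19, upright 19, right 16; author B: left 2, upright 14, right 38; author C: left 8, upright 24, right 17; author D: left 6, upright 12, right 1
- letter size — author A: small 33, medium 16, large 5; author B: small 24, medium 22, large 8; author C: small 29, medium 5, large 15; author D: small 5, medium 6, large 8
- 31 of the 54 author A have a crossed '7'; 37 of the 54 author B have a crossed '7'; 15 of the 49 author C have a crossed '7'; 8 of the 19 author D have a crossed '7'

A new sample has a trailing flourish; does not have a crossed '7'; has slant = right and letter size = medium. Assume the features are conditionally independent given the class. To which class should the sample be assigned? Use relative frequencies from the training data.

author A: (54/176) × (2/54) × (16/54) × (16/54) × (23/54) ≈ 0.000424917
author B: (54/176) × (32/54) × (38/54) × (22/54) × (17/54) ≈ 0.0164101
author C: (49/176) × (36/49) × (17/49) × (5/49) × (34/49) ≈ 0.00502458
author D: (19/176) × (11/19) × (1/19) × (6/19) × (11/19) ≈ 0.0006014
Highest score → author B.

author B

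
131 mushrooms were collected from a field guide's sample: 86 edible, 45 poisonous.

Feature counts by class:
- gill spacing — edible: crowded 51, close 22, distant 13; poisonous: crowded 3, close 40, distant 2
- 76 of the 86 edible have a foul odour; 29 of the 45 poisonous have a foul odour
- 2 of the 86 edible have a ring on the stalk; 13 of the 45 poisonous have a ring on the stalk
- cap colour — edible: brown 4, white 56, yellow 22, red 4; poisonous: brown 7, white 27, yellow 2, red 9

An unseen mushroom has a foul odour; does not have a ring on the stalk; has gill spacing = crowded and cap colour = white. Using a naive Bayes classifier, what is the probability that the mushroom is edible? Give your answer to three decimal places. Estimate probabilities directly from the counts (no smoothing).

0.972

edible: (86/131) × (51/86) × (76/86) × (84/86) × (56/86) ≈ 0.218819
poisonous: (45/131) × (3/45) × (29/45) × (32/45) × (27/45) ≈ 0.00629686
P(edible | x) = 0.218819 / 0.22511586 ≈ 0.972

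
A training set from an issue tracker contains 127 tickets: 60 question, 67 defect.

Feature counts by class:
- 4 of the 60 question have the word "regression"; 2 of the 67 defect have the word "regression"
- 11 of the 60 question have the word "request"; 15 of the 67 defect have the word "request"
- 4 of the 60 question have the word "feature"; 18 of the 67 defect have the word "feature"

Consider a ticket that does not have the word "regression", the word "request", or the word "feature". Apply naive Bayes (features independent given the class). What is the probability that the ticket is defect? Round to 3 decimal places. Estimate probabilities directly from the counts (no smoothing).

0.464

question: (60/127) × (56/60) × (49/60) × (56/60) ≈ 0.336098
defect: (67/127) × (65/67) × (52/67) × (49/67) ≈ 0.290509
P(defect | x) = 0.290509 / 0.626607 ≈ 0.464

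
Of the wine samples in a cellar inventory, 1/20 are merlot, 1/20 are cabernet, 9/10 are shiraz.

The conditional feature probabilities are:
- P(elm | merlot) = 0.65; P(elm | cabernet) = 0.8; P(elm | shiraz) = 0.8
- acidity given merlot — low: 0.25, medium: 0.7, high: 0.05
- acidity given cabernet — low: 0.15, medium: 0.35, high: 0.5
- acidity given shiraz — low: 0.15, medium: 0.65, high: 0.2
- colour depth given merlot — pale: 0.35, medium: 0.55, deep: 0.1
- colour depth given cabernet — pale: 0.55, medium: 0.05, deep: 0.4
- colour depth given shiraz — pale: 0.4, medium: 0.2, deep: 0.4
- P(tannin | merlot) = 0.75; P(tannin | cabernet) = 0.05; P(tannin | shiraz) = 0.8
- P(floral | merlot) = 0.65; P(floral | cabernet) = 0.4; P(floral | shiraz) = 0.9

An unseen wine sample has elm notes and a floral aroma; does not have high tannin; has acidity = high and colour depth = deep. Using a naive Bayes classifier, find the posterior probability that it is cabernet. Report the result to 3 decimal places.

0.226

merlot: 0.05 × 0.65 × 0.05 × 0.1 × (1−0.75) × 0.65 = 0.00002640625
cabernet: 0.05 × 0.8 × 0.5 × 0.4 × (1−0.05) × 0.4 = 0.00304
shiraz: 0.9 × 0.8 × 0.2 × 0.4 × (1−0.8) × 0.9 = 0.010368
P(cabernet | x) = 0.00304 / 0.01343440625 ≈ 0.226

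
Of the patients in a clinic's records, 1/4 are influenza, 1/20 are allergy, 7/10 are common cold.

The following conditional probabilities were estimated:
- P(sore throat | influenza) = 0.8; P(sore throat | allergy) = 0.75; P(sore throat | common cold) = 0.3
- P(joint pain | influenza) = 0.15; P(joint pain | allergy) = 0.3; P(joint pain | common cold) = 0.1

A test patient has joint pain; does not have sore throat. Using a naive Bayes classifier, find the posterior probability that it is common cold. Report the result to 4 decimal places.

0.8133

influenza: 0.25 × (1−0.8) × 0.15 = 0.0075
allergy: 0.05 × (1−0.75) × 0.3 = 0.00375
common cold: 0.7 × (1−0.3) × 0.1 = 0.049
P(common cold | x) = 0.049 / 0.06025 ≈ 0.8133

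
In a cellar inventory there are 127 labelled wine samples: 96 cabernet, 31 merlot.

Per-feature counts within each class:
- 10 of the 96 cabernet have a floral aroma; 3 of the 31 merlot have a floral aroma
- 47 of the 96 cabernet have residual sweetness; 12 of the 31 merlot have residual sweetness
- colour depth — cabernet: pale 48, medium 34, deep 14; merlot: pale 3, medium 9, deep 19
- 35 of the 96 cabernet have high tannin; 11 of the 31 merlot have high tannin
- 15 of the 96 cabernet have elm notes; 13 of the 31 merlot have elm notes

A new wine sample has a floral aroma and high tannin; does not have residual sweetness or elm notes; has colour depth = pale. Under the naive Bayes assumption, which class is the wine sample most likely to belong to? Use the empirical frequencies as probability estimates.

cabernet: (96/127) × (10/96) × (49/96) × (48/96) × (35/96) × (81/96) ≈ 0.00618161
merlot: (31/127) × (3/31) × (19/31) × (3/31) × (11/31) × (18/31) ≈ 0.000288676
Highest score → cabernet.

cabernet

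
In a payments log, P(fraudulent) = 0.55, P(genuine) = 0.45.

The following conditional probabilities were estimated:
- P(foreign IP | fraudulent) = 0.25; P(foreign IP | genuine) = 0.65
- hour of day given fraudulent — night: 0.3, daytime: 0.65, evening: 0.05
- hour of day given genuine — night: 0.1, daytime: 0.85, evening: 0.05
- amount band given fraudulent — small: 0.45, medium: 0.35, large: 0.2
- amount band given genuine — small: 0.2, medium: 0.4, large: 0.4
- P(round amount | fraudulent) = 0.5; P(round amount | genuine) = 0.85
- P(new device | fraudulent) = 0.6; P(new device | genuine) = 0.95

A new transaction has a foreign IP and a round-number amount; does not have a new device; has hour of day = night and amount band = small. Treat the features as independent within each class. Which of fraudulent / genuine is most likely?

fraudulent: 0.55 × 0.25 × 0.3 × 0.45 × 0.5 × (1−0.6) = 0.0037125
genuine: 0.45 × 0.65 × 0.1 × 0.2 × 0.85 × (1−0.95) = 0.000248625
Highest score → fraudulent.

fraudulent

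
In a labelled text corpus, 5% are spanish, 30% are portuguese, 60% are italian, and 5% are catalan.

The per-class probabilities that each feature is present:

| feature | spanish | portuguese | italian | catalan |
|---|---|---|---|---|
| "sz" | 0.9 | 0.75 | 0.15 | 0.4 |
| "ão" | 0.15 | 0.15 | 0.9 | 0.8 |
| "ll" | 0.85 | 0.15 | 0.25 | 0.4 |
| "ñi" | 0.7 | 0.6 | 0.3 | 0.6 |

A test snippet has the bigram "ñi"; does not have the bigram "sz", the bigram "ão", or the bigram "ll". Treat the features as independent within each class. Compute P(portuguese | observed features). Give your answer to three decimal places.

0.698

spanish: 0.05 × (1−0.9) × (1−0.15) × (1−0.85) × 0.7 = 0.00044625
portuguese: 0.3 × (1−0.75) × (1−0.15) × (1−0.15) × 0.6 = 0.0325125
italian: 0.6 × (1−0.15) × (1−0.9) × (1−0.25) × 0.3 = 0.011475
catalan: 0.05 × (1−0.4) × (1−0.8) × (1−0.4) × 0.6 = 0.00216
P(portuguese | x) = 0.0325125 / 0.04659375 ≈ 0.698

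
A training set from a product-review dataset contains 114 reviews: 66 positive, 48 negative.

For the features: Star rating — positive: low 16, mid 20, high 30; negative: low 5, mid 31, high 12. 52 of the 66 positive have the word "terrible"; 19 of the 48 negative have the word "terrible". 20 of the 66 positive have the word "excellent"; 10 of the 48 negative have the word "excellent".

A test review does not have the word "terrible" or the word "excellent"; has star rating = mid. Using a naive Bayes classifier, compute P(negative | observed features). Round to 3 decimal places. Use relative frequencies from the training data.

0.834

positive: (66/114) × (20/66) × (14/66) × (46/66) ≈ 0.0259372
negative: (48/114) × (31/48) × (29/48) × (38/48) ≈ 0.130064
P(negative | x) = 0.130064 / 0.1560012 ≈ 0.834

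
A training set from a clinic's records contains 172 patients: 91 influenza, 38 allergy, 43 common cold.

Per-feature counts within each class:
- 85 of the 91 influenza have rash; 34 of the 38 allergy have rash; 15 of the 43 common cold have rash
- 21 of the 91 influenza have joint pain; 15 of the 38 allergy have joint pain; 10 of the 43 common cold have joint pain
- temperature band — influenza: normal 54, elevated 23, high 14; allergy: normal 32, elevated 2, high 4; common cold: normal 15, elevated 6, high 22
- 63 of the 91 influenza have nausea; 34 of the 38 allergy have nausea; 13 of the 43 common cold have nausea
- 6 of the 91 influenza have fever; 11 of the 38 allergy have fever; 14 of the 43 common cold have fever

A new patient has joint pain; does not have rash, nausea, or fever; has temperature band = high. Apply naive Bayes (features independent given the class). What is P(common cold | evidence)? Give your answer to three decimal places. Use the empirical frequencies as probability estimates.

influenza: (91/172) × (6/91) × (21/91) × (14/91) × (28/91) × (85/91) ≈ 0.000355944
allergy: (38/172) × (4/38) × (15/38) × (4/38) × (4/38) × (27/38) ≈ 0.0000722723
common cold: (43/172) × (28/43) × (10/43) × (22/43) × (30/43) × (29/43) ≈ 0.00911376
P(common cold | x) = 0.00911376 / 0.0095419763 ≈ 0.955

0.955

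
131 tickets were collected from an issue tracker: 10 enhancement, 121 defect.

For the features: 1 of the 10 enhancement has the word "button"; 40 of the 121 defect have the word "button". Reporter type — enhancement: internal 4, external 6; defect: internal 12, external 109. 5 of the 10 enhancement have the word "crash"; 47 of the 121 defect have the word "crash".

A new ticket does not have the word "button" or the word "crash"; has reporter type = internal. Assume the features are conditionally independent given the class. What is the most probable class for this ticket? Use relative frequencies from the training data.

defect

enhancement: (10/131) × (9/10) × (4/10) × (5/10) ≈ 0.0137405
defect: (121/131) × (81/121) × (12/121) × (74/121) ≈ 0.0375021
Highest score → defect.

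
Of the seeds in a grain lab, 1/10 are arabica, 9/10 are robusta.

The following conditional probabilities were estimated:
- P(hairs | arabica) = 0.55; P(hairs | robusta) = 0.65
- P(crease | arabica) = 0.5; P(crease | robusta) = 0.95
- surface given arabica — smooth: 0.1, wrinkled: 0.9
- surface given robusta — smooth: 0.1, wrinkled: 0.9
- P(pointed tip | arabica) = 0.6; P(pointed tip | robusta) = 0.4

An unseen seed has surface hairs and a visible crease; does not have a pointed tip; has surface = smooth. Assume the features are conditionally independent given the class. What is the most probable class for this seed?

robusta

arabica: 0.1 × 0.55 × 0.5 × 0.1 × (1−0.6) = 0.0011
robusta: 0.9 × 0.65 × 0.95 × 0.1 × (1−0.4) = 0.033345
Highest score → robusta.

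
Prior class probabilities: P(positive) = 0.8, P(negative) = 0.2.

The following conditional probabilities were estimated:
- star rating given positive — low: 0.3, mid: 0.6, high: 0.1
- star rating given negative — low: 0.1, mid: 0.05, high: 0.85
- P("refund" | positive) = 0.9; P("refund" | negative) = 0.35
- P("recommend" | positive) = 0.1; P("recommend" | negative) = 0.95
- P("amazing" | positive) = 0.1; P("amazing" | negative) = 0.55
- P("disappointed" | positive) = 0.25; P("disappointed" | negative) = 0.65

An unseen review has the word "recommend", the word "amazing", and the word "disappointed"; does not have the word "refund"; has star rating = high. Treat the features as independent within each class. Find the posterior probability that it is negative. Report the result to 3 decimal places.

positive: 0.8 × 0.1 × (1−0.9) × 0.1 × 0.1 × 0.25 = 0.00002
negative: 0.2 × 0.85 × (1−0.35) × 0.95 × 0.55 × 0.65 = 0.0375285625
P(negative | x) = 0.0375285625 / 0.0375485625 ≈ 0.999

0.999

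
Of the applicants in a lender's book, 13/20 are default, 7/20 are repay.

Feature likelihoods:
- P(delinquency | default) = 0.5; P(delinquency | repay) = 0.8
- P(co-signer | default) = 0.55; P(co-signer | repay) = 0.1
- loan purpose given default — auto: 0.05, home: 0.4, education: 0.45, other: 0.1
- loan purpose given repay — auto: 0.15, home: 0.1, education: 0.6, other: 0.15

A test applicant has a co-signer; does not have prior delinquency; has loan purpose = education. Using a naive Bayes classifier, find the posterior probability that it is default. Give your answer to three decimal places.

0.950

default: 0.65 × (1−0.5) × 0.55 × 0.45 = 0.0804375
repay: 0.35 × (1−0.8) × 0.1 × 0.6 = 0.0042
P(default | x) = 0.0804375 / 0.0846375 ≈ 0.950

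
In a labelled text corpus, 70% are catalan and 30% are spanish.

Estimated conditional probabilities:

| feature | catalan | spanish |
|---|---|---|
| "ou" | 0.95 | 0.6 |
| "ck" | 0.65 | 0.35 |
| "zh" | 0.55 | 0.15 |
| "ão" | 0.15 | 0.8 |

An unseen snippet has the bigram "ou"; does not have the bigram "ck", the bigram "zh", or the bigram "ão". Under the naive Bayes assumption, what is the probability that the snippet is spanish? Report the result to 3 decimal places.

catalan: 0.7 × 0.95 × (1−0.65) × (1−0.55) × (1−0.15) = 0.089026875
spanish: 0.3 × 0.6 × (1−0.35) × (1−0.15) × (1−0.8) = 0.01989
P(spanish | x) = 0.01989 / 0.108916875 ≈ 0.183

0.183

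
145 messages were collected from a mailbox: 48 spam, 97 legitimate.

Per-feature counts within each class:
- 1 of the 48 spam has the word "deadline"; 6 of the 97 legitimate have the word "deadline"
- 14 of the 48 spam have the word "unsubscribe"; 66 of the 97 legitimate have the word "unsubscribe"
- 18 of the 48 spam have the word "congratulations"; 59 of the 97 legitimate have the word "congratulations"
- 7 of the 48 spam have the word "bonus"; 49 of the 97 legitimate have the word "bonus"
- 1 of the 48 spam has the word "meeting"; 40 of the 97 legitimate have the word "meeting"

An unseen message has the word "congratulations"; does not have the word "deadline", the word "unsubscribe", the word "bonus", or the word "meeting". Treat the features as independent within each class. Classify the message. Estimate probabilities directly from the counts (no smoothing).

spam: (48/145) × (47/48) × (34/48) × (18/48) × (41/48) × (47/48) ≈ 0.0720109
legitimate: (97/145) × (91/97) × (31/97) × (59/97) × (48/97) × (57/97) ≈ 0.0354745
Highest score → spam.

spam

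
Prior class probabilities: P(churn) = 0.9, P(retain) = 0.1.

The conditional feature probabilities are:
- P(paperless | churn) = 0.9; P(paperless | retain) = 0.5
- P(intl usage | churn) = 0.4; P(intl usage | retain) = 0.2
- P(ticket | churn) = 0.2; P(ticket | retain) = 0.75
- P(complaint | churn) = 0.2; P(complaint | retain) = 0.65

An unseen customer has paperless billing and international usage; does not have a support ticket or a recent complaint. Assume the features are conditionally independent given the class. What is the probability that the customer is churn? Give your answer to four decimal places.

churn: 0.9 × 0.9 × 0.4 × (1−0.2) × (1−0.2) = 0.20736
retain: 0.1 × 0.5 × 0.2 × (1−0.75) × (1−0.65) = 0.000875
P(churn | x) = 0.20736 / 0.208235 ≈ 0.9958

0.9958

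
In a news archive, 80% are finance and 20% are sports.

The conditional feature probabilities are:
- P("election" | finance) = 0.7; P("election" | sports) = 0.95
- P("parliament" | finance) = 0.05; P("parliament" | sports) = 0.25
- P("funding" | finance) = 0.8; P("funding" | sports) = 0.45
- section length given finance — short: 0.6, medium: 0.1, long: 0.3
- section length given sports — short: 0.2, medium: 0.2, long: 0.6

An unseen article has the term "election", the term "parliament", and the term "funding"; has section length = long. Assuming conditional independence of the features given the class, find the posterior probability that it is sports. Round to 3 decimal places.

finance: 0.8 × 0.7 × 0.05 × 0.8 × 0.3 = 0.00672
sports: 0.2 × 0.95 × 0.25 × 0.45 × 0.6 = 0.012825
P(sports | x) = 0.012825 / 0.019545 ≈ 0.656

0.656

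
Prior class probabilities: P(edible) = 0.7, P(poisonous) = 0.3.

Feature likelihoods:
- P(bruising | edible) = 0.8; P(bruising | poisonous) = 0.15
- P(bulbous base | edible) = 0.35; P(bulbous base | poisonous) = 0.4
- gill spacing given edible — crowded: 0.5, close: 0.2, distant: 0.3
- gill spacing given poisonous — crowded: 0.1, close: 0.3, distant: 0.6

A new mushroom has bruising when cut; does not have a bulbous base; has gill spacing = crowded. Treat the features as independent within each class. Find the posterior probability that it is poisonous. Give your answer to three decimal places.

0.015

edible: 0.7 × 0.8 × (1−0.35) × 0.5 = 0.182
poisonous: 0.3 × 0.15 × (1−0.4) × 0.1 = 0.0027
P(poisonous | x) = 0.0027 / 0.1847 ≈ 0.015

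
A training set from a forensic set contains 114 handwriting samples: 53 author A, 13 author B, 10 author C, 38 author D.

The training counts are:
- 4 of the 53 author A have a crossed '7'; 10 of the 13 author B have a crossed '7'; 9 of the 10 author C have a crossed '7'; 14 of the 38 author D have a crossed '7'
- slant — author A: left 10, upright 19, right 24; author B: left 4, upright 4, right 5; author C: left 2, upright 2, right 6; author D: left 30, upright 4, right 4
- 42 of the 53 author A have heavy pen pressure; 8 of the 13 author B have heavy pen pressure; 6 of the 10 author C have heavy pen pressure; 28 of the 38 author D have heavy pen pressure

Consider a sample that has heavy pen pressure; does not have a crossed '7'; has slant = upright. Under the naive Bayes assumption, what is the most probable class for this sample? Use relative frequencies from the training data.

author A

author A: (53/114) × (49/53) × (19/53) × (42/53) ≈ 0.122108
author B: (13/114) × (3/13) × (4/13) × (8/13) ≈ 0.00498287
author C: (10/114) × (1/10) × (2/10) × (6/10) ≈ 0.00105263
author D: (38/114) × (24/38) × (4/38) × (28/38) ≈ 0.0163289
Highest score → author A.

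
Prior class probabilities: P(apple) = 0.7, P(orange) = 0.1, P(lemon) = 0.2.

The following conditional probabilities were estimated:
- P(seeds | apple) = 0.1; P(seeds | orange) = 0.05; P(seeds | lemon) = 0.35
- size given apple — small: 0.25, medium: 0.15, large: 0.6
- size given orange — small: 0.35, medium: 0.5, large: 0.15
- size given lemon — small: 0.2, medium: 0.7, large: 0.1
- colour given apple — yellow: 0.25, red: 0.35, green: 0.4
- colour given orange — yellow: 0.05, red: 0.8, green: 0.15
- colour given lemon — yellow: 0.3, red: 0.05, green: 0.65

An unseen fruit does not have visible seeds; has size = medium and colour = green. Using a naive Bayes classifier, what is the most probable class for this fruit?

lemon

apple: 0.7 × (1−0.1) × 0.15 × 0.4 = 0.0378
orange: 0.1 × (1−0.05) × 0.5 × 0.15 = 0.007125
lemon: 0.2 × (1−0.35) × 0.7 × 0.65 = 0.05915
Highest score → lemon.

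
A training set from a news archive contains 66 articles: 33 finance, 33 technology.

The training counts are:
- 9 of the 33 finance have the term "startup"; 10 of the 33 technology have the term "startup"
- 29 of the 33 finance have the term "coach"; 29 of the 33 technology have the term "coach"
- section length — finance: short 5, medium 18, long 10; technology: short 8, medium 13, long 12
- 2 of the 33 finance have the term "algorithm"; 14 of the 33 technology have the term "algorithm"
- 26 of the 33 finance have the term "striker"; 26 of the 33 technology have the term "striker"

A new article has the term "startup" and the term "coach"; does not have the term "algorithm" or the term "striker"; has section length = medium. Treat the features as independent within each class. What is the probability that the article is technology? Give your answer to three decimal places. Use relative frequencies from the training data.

finance: (33/66) × (9/33) × (29/33) × (18/33) × (31/33) × (7/33) ≈ 0.0130249
technology: (33/66) × (10/33) × (29/33) × (13/33) × (19/33) × (7/33) ≈ 0.00640609
P(technology | x) = 0.00640609 / 0.01943099 ≈ 0.330

0.330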